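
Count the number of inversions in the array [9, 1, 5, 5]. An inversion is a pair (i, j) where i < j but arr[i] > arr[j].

Finding inversions in [9, 1, 5, 5]:

(0, 1): arr[0]=9 > arr[1]=1
(0, 2): arr[0]=9 > arr[2]=5
(0, 3): arr[0]=9 > arr[3]=5

Total inversions: 3

The array has 3 inversion(s): (0,1), (0,2), (0,3). Each pair (i,j) satisfies i < j and arr[i] > arr[j].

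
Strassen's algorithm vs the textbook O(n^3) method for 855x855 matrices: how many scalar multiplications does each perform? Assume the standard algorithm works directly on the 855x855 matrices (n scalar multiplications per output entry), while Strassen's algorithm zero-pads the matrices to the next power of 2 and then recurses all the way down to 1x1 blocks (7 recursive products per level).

Matrix multiplication for 855x855 matrices:

Strassen's algorithm requires power-of-2 dimensions. Pad 855x855 to 1024x1024 (next power of 2).

Standard algorithm: 855^3 = 625026375 multiplications
Strassen's algorithm: 7^(log2(1024)) = 7^10 = 282475249 multiplications
Savings: 625026375 - 282475249 = 342551126 multiplications

Standard: 625026375 multiplications (855^3). Strassen: 282475249 multiplications (7^10, after padding to 1024x1024). Strassen reduces 8 recursive multiplications to 7 at each level.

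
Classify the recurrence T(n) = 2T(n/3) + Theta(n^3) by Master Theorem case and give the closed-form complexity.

Master Theorem for T(n) = 2T(n/3) + O(n^3):

a = 2, b = 3, c = 3
log_b(a) = log_3(2) = 0.6309

Case 3: c = 3 > log_3(2) = 0.6309
T(n) = O(n^3) = O(n^3)

For T(n) = 2T(n/3) + O(n^3): log_3(2) = 0.6309. This is Case 3 of the Master Theorem (c > log_b(a), work dominated by root), giving O(n^3).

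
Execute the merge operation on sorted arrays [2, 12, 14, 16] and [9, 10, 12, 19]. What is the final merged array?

Merging process:

Compare 2 vs 9: take 2 from left. Merged: [2]
Compare 12 vs 9: take 9 from right. Merged: [2, 9]
Compare 12 vs 10: take 10 from right. Merged: [2, 9, 10]
Compare 12 vs 12: take 12 from left. Merged: [2, 9, 10, 12]
Compare 14 vs 12: take 12 from right. Merged: [2, 9, 10, 12, 12]
Compare 14 vs 19: take 14 from left. Merged: [2, 9, 10, 12, 12, 14]
Compare 16 vs 19: take 16 from left. Merged: [2, 9, 10, 12, 12, 14, 16]
Append remaining from right: [19]. Merged: [2, 9, 10, 12, 12, 14, 16, 19]

Final merged array: [2, 9, 10, 12, 12, 14, 16, 19]
Total comparisons: 7

The merged array is [2, 9, 10, 12, 12, 14, 16, 19], requiring 7 comparisons. The merge step runs in O(n) time where n is the total number of elements.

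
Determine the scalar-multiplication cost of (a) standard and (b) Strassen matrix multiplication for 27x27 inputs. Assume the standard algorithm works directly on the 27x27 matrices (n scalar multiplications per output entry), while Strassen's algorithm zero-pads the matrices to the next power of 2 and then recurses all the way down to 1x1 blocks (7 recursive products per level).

Matrix multiplication for 27x27 matrices:

Strassen's algorithm requires power-of-2 dimensions. Pad 27x27 to 32x32 (next power of 2).

Standard algorithm: 27^3 = 19683 multiplications
Strassen's algorithm: 7^(log2(32)) = 7^5 = 16807 multiplications
Savings: 19683 - 16807 = 2876 multiplications

Standard: 19683 multiplications (27^3). Strassen: 16807 multiplications (7^5, after padding to 32x32). Strassen reduces 8 recursive multiplications to 7 at each level.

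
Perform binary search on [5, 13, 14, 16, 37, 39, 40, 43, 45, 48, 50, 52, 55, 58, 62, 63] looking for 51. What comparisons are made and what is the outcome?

Binary search for 51 in [5, 13, 14, 16, 37, 39, 40, 43, 45, 48, 50, 52, 55, 58, 62, 63]:

lo=0, hi=15, mid=7, arr[mid]=43 -> 43 < 51, search right half
lo=8, hi=15, mid=11, arr[mid]=52 -> 52 > 51, search left half
lo=8, hi=10, mid=9, arr[mid]=48 -> 48 < 51, search right half
lo=10, hi=10, mid=10, arr[mid]=50 -> 50 < 51, search right half
lo=11 > hi=10, target 51 not found

Binary search determines that 51 is not in the array after 4 comparisons. The search space was exhausted without finding the target.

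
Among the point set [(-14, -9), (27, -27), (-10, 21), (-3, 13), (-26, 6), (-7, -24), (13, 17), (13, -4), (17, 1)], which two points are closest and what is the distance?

Computing all pairwise distances among 9 points:

d((-14, -9), (27, -27)) = 44.7772
d((-14, -9), (-10, 21)) = 30.2655
d((-14, -9), (-3, 13)) = 24.5967
d((-14, -9), (-26, 6)) = 19.2094
d((-14, -9), (-7, -24)) = 16.5529
d((-14, -9), (13, 17)) = 37.4833
d((-14, -9), (13, -4)) = 27.4591
d((-14, -9), (17, 1)) = 32.573
d((27, -27), (-10, 21)) = 60.6053
d((27, -27), (-3, 13)) = 50.0
d((27, -27), (-26, 6)) = 62.434
d((27, -27), (-7, -24)) = 34.1321
d((27, -27), (13, 17)) = 46.1736
d((27, -27), (13, -4)) = 26.9258
d((27, -27), (17, 1)) = 29.7321
d((-10, 21), (-3, 13)) = 10.6301
d((-10, 21), (-26, 6)) = 21.9317
d((-10, 21), (-7, -24)) = 45.0999
d((-10, 21), (13, 17)) = 23.3452
d((-10, 21), (13, -4)) = 33.9706
d((-10, 21), (17, 1)) = 33.6006
d((-3, 13), (-26, 6)) = 24.0416
d((-3, 13), (-7, -24)) = 37.2156
d((-3, 13), (13, 17)) = 16.4924
d((-3, 13), (13, -4)) = 23.3452
d((-3, 13), (17, 1)) = 23.3238
d((-26, 6), (-7, -24)) = 35.5106
d((-26, 6), (13, 17)) = 40.5216
d((-26, 6), (13, -4)) = 40.2616
d((-26, 6), (17, 1)) = 43.2897
d((-7, -24), (13, 17)) = 45.618
d((-7, -24), (13, -4)) = 28.2843
d((-7, -24), (17, 1)) = 34.6554
d((13, 17), (13, -4)) = 21.0
d((13, 17), (17, 1)) = 16.4924
d((13, -4), (17, 1)) = 6.4031 <-- minimum

Closest pair: (13, -4) and (17, 1) with distance 6.4031

The closest pair is (13, -4) and (17, 1) with Euclidean distance 6.4031. For 9 points, brute-force pairwise comparison is shown above. For large n, the divide-and-conquer algorithm (sort by x, recurse on halves, check the dividing strip) achieves O(n log n).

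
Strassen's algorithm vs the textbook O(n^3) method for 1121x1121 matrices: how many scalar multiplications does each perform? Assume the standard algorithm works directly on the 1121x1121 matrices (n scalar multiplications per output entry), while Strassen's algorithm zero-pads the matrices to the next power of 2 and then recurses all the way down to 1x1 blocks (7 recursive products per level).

Matrix multiplication for 1121x1121 matrices:

Strassen's algorithm requires power-of-2 dimensions. Pad 1121x1121 to 2048x2048 (next power of 2).

Standard algorithm: 1121^3 = 1408694561 multiplications
Strassen's algorithm: 7^(log2(2048)) = 7^11 = 1977326743 multiplications
Difference: 1408694561 - 1977326743 = -568632182 (Strassen uses MORE here due to padding overhead — for small or just-over-power-of-2 n, padding can outweigh the per-level savings)

Standard: 1408694561 multiplications (1121^3). Strassen: 1977326743 multiplications (7^11, after padding to 2048x2048). Strassen reduces 8 recursive multiplications to 7 at each level.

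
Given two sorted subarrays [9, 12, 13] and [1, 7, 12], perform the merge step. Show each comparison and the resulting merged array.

Merging process:

Compare 9 vs 1: take 1 from right. Merged: [1]
Compare 9 vs 7: take 7 from right. Merged: [1, 7]
Compare 9 vs 12: take 9 from left. Merged: [1, 7, 9]
Compare 12 vs 12: take 12 from left. Merged: [1, 7, 9, 12]
Compare 13 vs 12: take 12 from right. Merged: [1, 7, 9, 12, 12]
Append remaining from left: [13]. Merged: [1, 7, 9, 12, 12, 13]

Final merged array: [1, 7, 9, 12, 12, 13]
Total comparisons: 5

The merged array is [1, 7, 9, 12, 12, 13], requiring 5 comparisons. The merge step runs in O(n) time where n is the total number of elements.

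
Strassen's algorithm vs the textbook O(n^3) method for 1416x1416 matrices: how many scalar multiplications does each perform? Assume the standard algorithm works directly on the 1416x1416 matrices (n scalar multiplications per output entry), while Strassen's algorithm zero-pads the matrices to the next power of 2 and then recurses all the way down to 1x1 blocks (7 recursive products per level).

Matrix multiplication for 1416x1416 matrices:

Strassen's algorithm requires power-of-2 dimensions. Pad 1416x1416 to 2048x2048 (next power of 2).

Standard algorithm: 1416^3 = 2839159296 multiplications
Strassen's algorithm: 7^(log2(2048)) = 7^11 = 1977326743 multiplications
Savings: 2839159296 - 1977326743 = 861832553 multiplications

Standard: 2839159296 multiplications (1416^3). Strassen: 1977326743 multiplications (7^11, after padding to 2048x2048). Strassen reduces 8 recursive multiplications to 7 at each level.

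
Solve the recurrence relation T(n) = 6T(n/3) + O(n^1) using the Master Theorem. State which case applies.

Master Theorem for T(n) = 6T(n/3) + O(n^1):

a = 6, b = 3, c = 1
log_b(a) = log_3(6) = 1.6309

Case 1: c = 1 < log_3(6) = 1.6309
T(n) = O(n^(log_3 6))

For T(n) = 6T(n/3) + O(n^1): log_3(6) = 1.6309. This is Case 1 of the Master Theorem (c < log_b(a), work dominated by leaves), giving O(n^(log_3 6)).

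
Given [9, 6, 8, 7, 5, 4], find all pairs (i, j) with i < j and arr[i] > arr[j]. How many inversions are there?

Finding inversions in [9, 6, 8, 7, 5, 4]:

(0, 1): arr[0]=9 > arr[1]=6
(0, 2): arr[0]=9 > arr[2]=8
(0, 3): arr[0]=9 > arr[3]=7
(0, 4): arr[0]=9 > arr[4]=5
(0, 5): arr[0]=9 > arr[5]=4
(1, 4): arr[1]=6 > arr[4]=5
(1, 5): arr[1]=6 > arr[5]=4
(2, 3): arr[2]=8 > arr[3]=7
(2, 4): arr[2]=8 > arr[4]=5
(2, 5): arr[2]=8 > arr[5]=4
(3, 4): arr[3]=7 > arr[4]=5
(3, 5): arr[3]=7 > arr[5]=4
(4, 5): arr[4]=5 > arr[5]=4

Total inversions: 13

The array has 13 inversion(s): (0,1), (0,2), (0,3), (0,4), (0,5), (1,4), (1,5), (2,3), (2,4), (2,5), (3,4), (3,5), (4,5). Each pair (i,j) satisfies i < j and arr[i] > arr[j].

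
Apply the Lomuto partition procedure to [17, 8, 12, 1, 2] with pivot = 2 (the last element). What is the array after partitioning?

Lomuto partition with pivot = 2:

Initial array: [17, 8, 12, 1, 2]

arr[0]=17 > 2: no swap
arr[1]=8 > 2: no swap
arr[2]=12 > 2: no swap
arr[3]=1 <= 2: swap with position 0, array becomes [1, 8, 12, 17, 2]

Place pivot at position 1: [1, 2, 12, 17, 8]
Pivot position: 1

After partitioning with pivot 2, the array becomes [1, 2, 12, 17, 8]. The pivot is placed at index 1. All elements to the left of the pivot are <= 2, and all elements to the right are > 2.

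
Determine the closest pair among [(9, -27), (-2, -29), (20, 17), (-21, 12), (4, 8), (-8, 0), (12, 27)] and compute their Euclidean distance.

Computing all pairwise distances among 7 points:

d((9, -27), (-2, -29)) = 11.1803 <-- minimum
d((9, -27), (20, 17)) = 45.3542
d((9, -27), (-21, 12)) = 49.2037
d((9, -27), (4, 8)) = 35.3553
d((9, -27), (-8, 0)) = 31.9061
d((9, -27), (12, 27)) = 54.0833
d((-2, -29), (20, 17)) = 50.9902
d((-2, -29), (-21, 12)) = 45.1885
d((-2, -29), (4, 8)) = 37.4833
d((-2, -29), (-8, 0)) = 29.6142
d((-2, -29), (12, 27)) = 57.7235
d((20, 17), (-21, 12)) = 41.3038
d((20, 17), (4, 8)) = 18.3576
d((20, 17), (-8, 0)) = 32.7567
d((20, 17), (12, 27)) = 12.8062
d((-21, 12), (4, 8)) = 25.318
d((-21, 12), (-8, 0)) = 17.6918
d((-21, 12), (12, 27)) = 36.2491
d((4, 8), (-8, 0)) = 14.4222
d((4, 8), (12, 27)) = 20.6155
d((-8, 0), (12, 27)) = 33.6006

Closest pair: (9, -27) and (-2, -29) with distance 11.1803

The closest pair is (9, -27) and (-2, -29) with Euclidean distance 11.1803. For 7 points, brute-force pairwise comparison is shown above. For large n, the divide-and-conquer algorithm (sort by x, recurse on halves, check the dividing strip) achieves O(n log n).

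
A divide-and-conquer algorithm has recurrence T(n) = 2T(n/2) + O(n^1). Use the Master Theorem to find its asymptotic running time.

Master Theorem for T(n) = 2T(n/2) + O(n^1):

a = 2, b = 2, c = 1
log_b(a) = log_2(2) = 1.0000

Case 2: c = 1 = log_2(2) = 1.0000
T(n) = O(n^1 log n) = O(n log n)

For T(n) = 2T(n/2) + O(n^1): log_2(2) = 1.0000. This is Case 2 of the Master Theorem (c = log_b(a), equal work at all levels), giving O(n log n).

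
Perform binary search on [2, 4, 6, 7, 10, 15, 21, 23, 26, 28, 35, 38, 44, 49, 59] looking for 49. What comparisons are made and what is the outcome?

Binary search for 49 in [2, 4, 6, 7, 10, 15, 21, 23, 26, 28, 35, 38, 44, 49, 59]:

lo=0, hi=14, mid=7, arr[mid]=23 -> 23 < 49, search right half
lo=8, hi=14, mid=11, arr[mid]=38 -> 38 < 49, search right half
lo=12, hi=14, mid=13, arr[mid]=49 -> Found target at index 13!

Binary search finds 49 at index 13 after 3 comparisons. The search repeatedly halves the search space by comparing with the middle element.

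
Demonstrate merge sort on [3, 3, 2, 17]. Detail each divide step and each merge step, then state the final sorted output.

Merge sort trace:

Split: [3, 3, 2, 17] -> [3, 3] and [2, 17]
  Split: [3, 3] -> [3] and [3]
  Merge: [3] + [3] -> [3, 3]
  Split: [2, 17] -> [2] and [17]
  Merge: [2] + [17] -> [2, 17]
Merge: [3, 3] + [2, 17] -> [2, 3, 3, 17]

Final sorted array: [2, 3, 3, 17]

The merge sort proceeds by recursively splitting the array and merging sorted halves.
After all merges, the sorted array is [2, 3, 3, 17].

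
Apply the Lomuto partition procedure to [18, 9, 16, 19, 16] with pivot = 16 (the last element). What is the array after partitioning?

Lomuto partition with pivot = 16:

Initial array: [18, 9, 16, 19, 16]

arr[0]=18 > 16: no swap
arr[1]=9 <= 16: swap with position 0, array becomes [9, 18, 16, 19, 16]
arr[2]=16 <= 16: swap with position 1, array becomes [9, 16, 18, 19, 16]
arr[3]=19 > 16: no swap

Place pivot at position 2: [9, 16, 16, 19, 18]
Pivot position: 2

After partitioning with pivot 16, the array becomes [9, 16, 16, 19, 18]. The pivot is placed at index 2. All elements to the left of the pivot are <= 16, and all elements to the right are > 16.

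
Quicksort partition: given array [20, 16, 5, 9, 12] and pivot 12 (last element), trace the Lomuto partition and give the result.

Lomuto partition with pivot = 12:

Initial array: [20, 16, 5, 9, 12]

arr[0]=20 > 12: no swap
arr[1]=16 > 12: no swap
arr[2]=5 <= 12: swap with position 0, array becomes [5, 16, 20, 9, 12]
arr[3]=9 <= 12: swap with position 1, array becomes [5, 9, 20, 16, 12]

Place pivot at position 2: [5, 9, 12, 16, 20]
Pivot position: 2

After partitioning with pivot 12, the array becomes [5, 9, 12, 16, 20]. The pivot is placed at index 2. All elements to the left of the pivot are <= 12, and all elements to the right are > 12.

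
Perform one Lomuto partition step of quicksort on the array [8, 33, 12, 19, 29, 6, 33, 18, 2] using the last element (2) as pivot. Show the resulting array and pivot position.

Lomuto partition with pivot = 2:

Initial array: [8, 33, 12, 19, 29, 6, 33, 18, 2]

arr[0]=8 > 2: no swap
arr[1]=33 > 2: no swap
arr[2]=12 > 2: no swap
arr[3]=19 > 2: no swap
arr[4]=29 > 2: no swap
arr[5]=6 > 2: no swap
arr[6]=33 > 2: no swap
arr[7]=18 > 2: no swap

Place pivot at position 0: [2, 33, 12, 19, 29, 6, 33, 18, 8]
Pivot position: 0

After partitioning with pivot 2, the array becomes [2, 33, 12, 19, 29, 6, 33, 18, 8]. The pivot is placed at index 0. All elements to the left of the pivot are <= 2, and all elements to the right are > 2.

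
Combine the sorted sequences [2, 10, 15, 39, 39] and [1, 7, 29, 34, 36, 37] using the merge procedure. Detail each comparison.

Merging process:

Compare 2 vs 1: take 1 from right. Merged: [1]
Compare 2 vs 7: take 2 from left. Merged: [1, 2]
Compare 10 vs 7: take 7 from right. Merged: [1, 2, 7]
Compare 10 vs 29: take 10 from left. Merged: [1, 2, 7, 10]
Compare 15 vs 29: take 15 from left. Merged: [1, 2, 7, 10, 15]
Compare 39 vs 29: take 29 from right. Merged: [1, 2, 7, 10, 15, 29]
Compare 39 vs 34: take 34 from right. Merged: [1, 2, 7, 10, 15, 29, 34]
Compare 39 vs 36: take 36 from right. Merged: [1, 2, 7, 10, 15, 29, 34, 36]
Compare 39 vs 37: take 37 from right. Merged: [1, 2, 7, 10, 15, 29, 34, 36, 37]
Append remaining from left: [39, 39]. Merged: [1, 2, 7, 10, 15, 29, 34, 36, 37, 39, 39]

Final merged array: [1, 2, 7, 10, 15, 29, 34, 36, 37, 39, 39]
Total comparisons: 9

The merged array is [1, 2, 7, 10, 15, 29, 34, 36, 37, 39, 39], requiring 9 comparisons. The merge step runs in O(n) time where n is the total number of elements.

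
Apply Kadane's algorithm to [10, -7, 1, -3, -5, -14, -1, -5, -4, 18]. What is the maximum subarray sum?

Using Kadane's algorithm on [10, -7, 1, -3, -5, -14, -1, -5, -4, 18]:

Scanning through the array:
Position 1 (value -7): max_ending_here = 3, max_so_far = 10
Position 2 (value 1): max_ending_here = 4, max_so_far = 10
Position 3 (value -3): max_ending_here = 1, max_so_far = 10
Position 4 (value -5): max_ending_here = -4, max_so_far = 10
Position 5 (value -14): max_ending_here = -14, max_so_far = 10
Position 6 (value -1): max_ending_here = -1, max_so_far = 10
Position 7 (value -5): max_ending_here = -5, max_so_far = 10
Position 8 (value -4): max_ending_here = -4, max_so_far = 10
Position 9 (value 18): max_ending_here = 18, max_so_far = 18

Maximum subarray: [18]
Maximum sum: 18

The maximum subarray is [18] with sum 18. This subarray runs from index 9 to index 9.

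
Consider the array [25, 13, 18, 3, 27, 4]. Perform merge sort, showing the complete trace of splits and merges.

Merge sort trace:

Split: [25, 13, 18, 3, 27, 4] -> [25, 13, 18] and [3, 27, 4]
  Split: [25, 13, 18] -> [25] and [13, 18]
    Split: [13, 18] -> [13] and [18]
    Merge: [13] + [18] -> [13, 18]
  Merge: [25] + [13, 18] -> [13, 18, 25]
  Split: [3, 27, 4] -> [3] and [27, 4]
    Split: [27, 4] -> [27] and [4]
    Merge: [27] + [4] -> [4, 27]
  Merge: [3] + [4, 27] -> [3, 4, 27]
Merge: [13, 18, 25] + [3, 4, 27] -> [3, 4, 13, 18, 25, 27]

Final sorted array: [3, 4, 13, 18, 25, 27]

The merge sort proceeds by recursively splitting the array and merging sorted halves.
After all merges, the sorted array is [3, 4, 13, 18, 25, 27].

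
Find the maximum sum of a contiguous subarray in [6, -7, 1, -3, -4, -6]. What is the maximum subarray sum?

Using Kadane's algorithm on [6, -7, 1, -3, -4, -6]:

Scanning through the array:
Position 1 (value -7): max_ending_here = -1, max_so_far = 6
Position 2 (value 1): max_ending_here = 1, max_so_far = 6
Position 3 (value -3): max_ending_here = -2, max_so_far = 6
Position 4 (value -4): max_ending_here = -4, max_so_far = 6
Position 5 (value -6): max_ending_here = -6, max_so_far = 6

Maximum subarray: [6]
Maximum sum: 6

The maximum subarray is [6] with sum 6. This subarray runs from index 0 to index 0.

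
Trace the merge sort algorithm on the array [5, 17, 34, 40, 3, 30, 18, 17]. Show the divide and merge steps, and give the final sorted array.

Merge sort trace:

Split: [5, 17, 34, 40, 3, 30, 18, 17] -> [5, 17, 34, 40] and [3, 30, 18, 17]
  Split: [5, 17, 34, 40] -> [5, 17] and [34, 40]
    Split: [5, 17] -> [5] and [17]
    Merge: [5] + [17] -> [5, 17]
    Split: [34, 40] -> [34] and [40]
    Merge: [34] + [40] -> [34, 40]
  Merge: [5, 17] + [34, 40] -> [5, 17, 34, 40]
  Split: [3, 30, 18, 17] -> [3, 30] and [18, 17]
    Split: [3, 30] -> [3] and [30]
    Merge: [3] + [30] -> [3, 30]
    Split: [18, 17] -> [18] and [17]
    Merge: [18] + [17] -> [17, 18]
  Merge: [3, 30] + [17, 18] -> [3, 17, 18, 30]
Merge: [5, 17, 34, 40] + [3, 17, 18, 30] -> [3, 5, 17, 17, 18, 30, 34, 40]

Final sorted array: [3, 5, 17, 17, 18, 30, 34, 40]

The merge sort proceeds by recursively splitting the array and merging sorted halves.
After all merges, the sorted array is [3, 5, 17, 17, 18, 30, 34, 40].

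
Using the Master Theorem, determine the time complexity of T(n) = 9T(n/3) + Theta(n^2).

Master Theorem for T(n) = 9T(n/3) + O(n^2):

a = 9, b = 3, c = 2
log_b(a) = log_3(9) = 2.0000

Case 2: c = 2 = log_3(9) = 2.0000
T(n) = O(n^2 log n) = O(n^2 log n)

For T(n) = 9T(n/3) + O(n^2): log_3(9) = 2.0000. This is Case 2 of the Master Theorem (c = log_b(a), equal work at all levels), giving O(n^2 log n).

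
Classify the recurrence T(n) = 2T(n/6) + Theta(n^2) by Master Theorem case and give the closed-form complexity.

Master Theorem for T(n) = 2T(n/6) + O(n^2):

a = 2, b = 6, c = 2
log_b(a) = log_6(2) = 0.3869

Case 3: c = 2 > log_6(2) = 0.3869
T(n) = O(n^2) = O(n^2)

For T(n) = 2T(n/6) + O(n^2): log_6(2) = 0.3869. This is Case 3 of the Master Theorem (c > log_b(a), work dominated by root), giving O(n^2).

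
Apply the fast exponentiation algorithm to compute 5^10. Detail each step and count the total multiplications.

Computing 5^10 by squaring (build up from 5^1; each line after the first costs one multiplication):

5^1 = 5
5^2 = (5^1)^2 = 5^2 = 25
5^4 = (5^2)^2 = 25^2 = 625
5^5 = 5 * 5^4 = 5 * 625 = 3125
5^10 = (5^5)^2 = 3125^2 = 9765625

Result: 9765625
Multiplications needed: 4 (4 lines after 5^1)

5^10 = 9765625. Using exponentiation by squaring, this requires 4 multiplications. The key idea: if the exponent is even, square the half-power; if odd, multiply by the base once.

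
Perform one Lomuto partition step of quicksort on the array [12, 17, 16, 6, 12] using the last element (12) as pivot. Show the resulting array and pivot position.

Lomuto partition with pivot = 12:

Initial array: [12, 17, 16, 6, 12]

arr[0]=12 <= 12: swap with position 0, array becomes [12, 17, 16, 6, 12]
arr[1]=17 > 12: no swap
arr[2]=16 > 12: no swap
arr[3]=6 <= 12: swap with position 1, array becomes [12, 6, 16, 17, 12]

Place pivot at position 2: [12, 6, 12, 17, 16]
Pivot position: 2

After partitioning with pivot 12, the array becomes [12, 6, 12, 17, 16]. The pivot is placed at index 2. All elements to the left of the pivot are <= 12, and all elements to the right are > 12.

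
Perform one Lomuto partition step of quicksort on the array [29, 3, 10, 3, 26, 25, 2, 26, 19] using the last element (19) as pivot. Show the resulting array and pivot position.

Lomuto partition with pivot = 19:

Initial array: [29, 3, 10, 3, 26, 25, 2, 26, 19]

arr[0]=29 > 19: no swap
arr[1]=3 <= 19: swap with position 0, array becomes [3, 29, 10, 3, 26, 25, 2, 26, 19]
arr[2]=10 <= 19: swap with position 1, array becomes [3, 10, 29, 3, 26, 25, 2, 26, 19]
arr[3]=3 <= 19: swap with position 2, array becomes [3, 10, 3, 29, 26, 25, 2, 26, 19]
arr[4]=26 > 19: no swap
arr[5]=25 > 19: no swap
arr[6]=2 <= 19: swap with position 3, array becomes [3, 10, 3, 2, 26, 25, 29, 26, 19]
arr[7]=26 > 19: no swap

Place pivot at position 4: [3, 10, 3, 2, 19, 25, 29, 26, 26]
Pivot position: 4

After partitioning with pivot 19, the array becomes [3, 10, 3, 2, 19, 25, 29, 26, 26]. The pivot is placed at index 4. All elements to the left of the pivot are <= 19, and all elements to the right are > 19.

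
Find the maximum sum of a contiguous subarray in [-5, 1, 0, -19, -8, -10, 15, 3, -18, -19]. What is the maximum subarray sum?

Using Kadane's algorithm on [-5, 1, 0, -19, -8, -10, 15, 3, -18, -19]:

Scanning through the array:
Position 1 (value 1): max_ending_here = 1, max_so_far = 1
Position 2 (value 0): max_ending_here = 1, max_so_far = 1
Position 3 (value -19): max_ending_here = -18, max_so_far = 1
Position 4 (value -8): max_ending_here = -8, max_so_far = 1
Position 5 (value -10): max_ending_here = -10, max_so_far = 1
Position 6 (value 15): max_ending_here = 15, max_so_far = 15
Position 7 (value 3): max_ending_here = 18, max_so_far = 18
Position 8 (value -18): max_ending_here = 0, max_so_far = 18
Position 9 (value -19): max_ending_here = -19, max_so_far = 18

Maximum subarray: [15, 3]
Maximum sum: 18

The maximum subarray is [15, 3] with sum 18. This subarray runs from index 6 to index 7.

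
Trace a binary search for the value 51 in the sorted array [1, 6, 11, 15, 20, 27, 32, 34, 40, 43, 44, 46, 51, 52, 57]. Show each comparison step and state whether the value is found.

Binary search for 51 in [1, 6, 11, 15, 20, 27, 32, 34, 40, 43, 44, 46, 51, 52, 57]:

lo=0, hi=14, mid=7, arr[mid]=34 -> 34 < 51, search right half
lo=8, hi=14, mid=11, arr[mid]=46 -> 46 < 51, search right half
lo=12, hi=14, mid=13, arr[mid]=52 -> 52 > 51, search left half
lo=12, hi=12, mid=12, arr[mid]=51 -> Found target at index 12!

Binary search finds 51 at index 12 after 4 comparisons. The search repeatedly halves the search space by comparing with the middle element.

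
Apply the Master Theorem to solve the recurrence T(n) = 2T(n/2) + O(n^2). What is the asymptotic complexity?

Master Theorem for T(n) = 2T(n/2) + O(n^2):

a = 2, b = 2, c = 2
log_b(a) = log_2(2) = 1.0000

Case 3: c = 2 > log_2(2) = 1.0000
T(n) = O(n^2) = O(n^2)

For T(n) = 2T(n/2) + O(n^2): log_2(2) = 1.0000. This is Case 3 of the Master Theorem (c > log_b(a), work dominated by root), giving O(n^2).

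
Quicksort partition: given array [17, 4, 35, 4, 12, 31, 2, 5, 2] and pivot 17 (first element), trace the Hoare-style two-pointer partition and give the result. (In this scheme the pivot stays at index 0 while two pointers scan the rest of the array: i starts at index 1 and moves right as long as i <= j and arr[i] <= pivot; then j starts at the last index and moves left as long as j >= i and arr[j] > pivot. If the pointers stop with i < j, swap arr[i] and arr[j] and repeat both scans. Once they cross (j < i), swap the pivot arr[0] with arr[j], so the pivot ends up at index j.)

Hoare-style two-pointer partition with pivot = 17:

Initial array: [17, 4, 35, 4, 12, 31, 2, 5, 2]

Pointers start at i = 1, j = 8.
i stops at index 2 (arr[2]=35 > 17), j stops at index 8 (arr[8]=2 <= 17): swap arr[2] and arr[8], array becomes [17, 4, 2, 4, 12, 31, 2, 5, 35]
i stops at index 5 (arr[5]=31 > 17), j stops at index 7 (arr[7]=5 <= 17): swap arr[5] and arr[7], array becomes [17, 4, 2, 4, 12, 5, 2, 31, 35]
i ends at 7, j ends at 6: the pointers have crossed (j < i), so scanning stops.

Swap pivot arr[0] with arr[6] to place pivot at position 6: [2, 4, 2, 4, 12, 5, 17, 31, 35]
Pivot position: 6

After partitioning with pivot 17, the array becomes [2, 4, 2, 4, 12, 5, 17, 31, 35]. The pivot is placed at index 6. All elements to the left of the pivot are <= 17, and all elements to the right are > 17.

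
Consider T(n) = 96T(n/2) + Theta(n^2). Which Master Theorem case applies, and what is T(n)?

Master Theorem for T(n) = 96T(n/2) + O(n^2):

a = 96, b = 2, c = 2
log_b(a) = log_2(96) = 6.5850

Case 1: c = 2 < log_2(96) = 6.5850
T(n) = O(n^(log_2 96))

For T(n) = 96T(n/2) + O(n^2): log_2(96) = 6.5850. This is Case 1 of the Master Theorem (c < log_b(a), work dominated by leaves), giving O(n^(log_2 96)).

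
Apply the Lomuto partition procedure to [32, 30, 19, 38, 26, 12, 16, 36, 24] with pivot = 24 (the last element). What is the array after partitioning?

Lomuto partition with pivot = 24:

Initial array: [32, 30, 19, 38, 26, 12, 16, 36, 24]

arr[0]=32 > 24: no swap
arr[1]=30 > 24: no swap
arr[2]=19 <= 24: swap with position 0, array becomes [19, 30, 32, 38, 26, 12, 16, 36, 24]
arr[3]=38 > 24: no swap
arr[4]=26 > 24: no swap
arr[5]=12 <= 24: swap with position 1, array becomes [19, 12, 32, 38, 26, 30, 16, 36, 24]
arr[6]=16 <= 24: swap with position 2, array becomes [19, 12, 16, 38, 26, 30, 32, 36, 24]
arr[7]=36 > 24: no swap

Place pivot at position 3: [19, 12, 16, 24, 26, 30, 32, 36, 38]
Pivot position: 3

After partitioning with pivot 24, the array becomes [19, 12, 16, 24, 26, 30, 32, 36, 38]. The pivot is placed at index 3. All elements to the left of the pivot are <= 24, and all elements to the right are > 24.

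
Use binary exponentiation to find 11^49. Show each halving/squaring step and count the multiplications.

Computing 11^49 by squaring (build up from 11^1; each line after the first costs one multiplication):

11^1 = 11
11^2 = (11^1)^2 = 11^2 = 121
11^3 = 11 * 11^2 = 11 * 121 = 1331
11^6 = (11^3)^2 = 1331^2 = 1771561
11^12 = (11^6)^2 = 1771561^2 = 3138428376721
11^24 = (11^12)^2 = 3138428376721^2 = 9849732675807611094711841
11^48 = (11^24)^2 = 9849732675807611094711841^2 = 97017233784872162402203715694511008214034825609281
11^49 = 11 * 11^48 = 11 * 97017233784872162402203715694511008214034825609281 = 1067189571633593786424240872639621090354383081702091

Result: 1067189571633593786424240872639621090354383081702091
Multiplications needed: 7 (7 lines after 11^1)

11^49 = 1067189571633593786424240872639621090354383081702091. Using exponentiation by squaring, this requires 7 multiplications. The key idea: if the exponent is even, square the half-power; if odd, multiply by the base once.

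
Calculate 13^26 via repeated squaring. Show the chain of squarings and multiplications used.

Computing 13^26 by squaring (build up from 13^1; each line after the first costs one multiplication):

13^1 = 13
13^2 = (13^1)^2 = 13^2 = 169
13^3 = 13 * 13^2 = 13 * 169 = 2197
13^6 = (13^3)^2 = 2197^2 = 4826809
13^12 = (13^6)^2 = 4826809^2 = 23298085122481
13^13 = 13 * 13^12 = 13 * 23298085122481 = 302875106592253
13^26 = (13^13)^2 = 302875106592253^2 = 91733330193268616658399616009

Result: 91733330193268616658399616009
Multiplications needed: 6 (6 lines after 13^1)

13^26 = 91733330193268616658399616009. Using exponentiation by squaring, this requires 6 multiplications. The key idea: if the exponent is even, square the half-power; if odd, multiply by the base once.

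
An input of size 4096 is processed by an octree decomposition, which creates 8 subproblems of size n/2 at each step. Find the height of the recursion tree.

For divide and conquer with division factor 2:

Problem sizes at each level:
Level 0: 4096
Level 1: 2048
Level 2: 1024
Level 3: 512
Level 4: 256
Level 5: 128
Level 6: 64
Level 7: 32
Level 8: 16
Level 9: 8
Level 10: 4
Level 11: 2
Level 12: 1

The root is level 0 and the size-1 base case is level 12 (the tree spans levels 0 through 12, i.e. 13 levels counting the root), so the depth is the number of divisions: log_2(4096) = 12

The recursion tree depth is log_2(4096) = 12. At each level, the problem size is divided by 2, so it takes 12 divisions to reduce to a base case of size 1. The algorithm makes 8 recursive calls at each level.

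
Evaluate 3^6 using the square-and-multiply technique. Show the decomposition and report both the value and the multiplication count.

Computing 3^6 by squaring (build up from 3^1; each line after the first costs one multiplication):

3^1 = 3
3^2 = (3^1)^2 = 3^2 = 9
3^3 = 3 * 3^2 = 3 * 9 = 27
3^6 = (3^3)^2 = 27^2 = 729

Result: 729
Multiplications needed: 3 (3 lines after 3^1)

3^6 = 729. Using exponentiation by squaring, this requires 3 multiplications. The key idea: if the exponent is even, square the half-power; if odd, multiply by the base once.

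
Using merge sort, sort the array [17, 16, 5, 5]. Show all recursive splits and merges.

Merge sort trace:

Split: [17, 16, 5, 5] -> [17, 16] and [5, 5]
  Split: [17, 16] -> [17] and [16]
  Merge: [17] + [16] -> [16, 17]
  Split: [5, 5] -> [5] and [5]
  Merge: [5] + [5] -> [5, 5]
Merge: [16, 17] + [5, 5] -> [5, 5, 16, 17]

Final sorted array: [5, 5, 16, 17]

The merge sort proceeds by recursively splitting the array and merging sorted halves.
After all merges, the sorted array is [5, 5, 16, 17].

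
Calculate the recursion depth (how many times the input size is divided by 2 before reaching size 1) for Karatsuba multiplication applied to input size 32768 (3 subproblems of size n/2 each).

For divide and conquer with division factor 2:

Problem sizes at each level:
Level 0: 32768
Level 1: 16384
Level 2: 8192
Level 3: 4096
Level 4: 2048
Level 5: 1024
Level 6: 512
Level 7: 256
Level 8: 128
Level 9: 64
Level 10: 32
Level 11: 16
Level 12: 8
Level 13: 4
Level 14: 2
Level 15: 1

The root is level 0 and the size-1 base case is level 15 (the tree spans levels 0 through 15, i.e. 16 levels counting the root), so the depth is the number of divisions: log_2(32768) = 15

The recursion tree depth is log_2(32768) = 15. At each level, the problem size is divided by 2, so it takes 15 divisions to reduce to a base case of size 1. The algorithm makes 3 recursive calls at each level.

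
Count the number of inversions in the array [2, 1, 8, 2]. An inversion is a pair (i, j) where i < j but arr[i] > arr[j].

Finding inversions in [2, 1, 8, 2]:

(0, 1): arr[0]=2 > arr[1]=1
(2, 3): arr[2]=8 > arr[3]=2

Total inversions: 2

The array has 2 inversion(s): (0,1), (2,3). Each pair (i,j) satisfies i < j and arr[i] > arr[j].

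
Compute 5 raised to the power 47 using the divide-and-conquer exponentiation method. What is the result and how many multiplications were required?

Computing 5^47 by squaring (build up from 5^1; each line after the first costs one multiplication):

5^1 = 5
5^2 = (5^1)^2 = 5^2 = 25
5^4 = (5^2)^2 = 25^2 = 625
5^5 = 5 * 5^4 = 5 * 625 = 3125
5^10 = (5^5)^2 = 3125^2 = 9765625
5^11 = 5 * 5^10 = 5 * 9765625 = 48828125
5^22 = (5^11)^2 = 48828125^2 = 2384185791015625
5^23 = 5 * 5^22 = 5 * 2384185791015625 = 11920928955078125
5^46 = (5^23)^2 = 11920928955078125^2 = 142108547152020037174224853515625
5^47 = 5 * 5^46 = 5 * 142108547152020037174224853515625 = 710542735760100185871124267578125

Result: 710542735760100185871124267578125
Multiplications needed: 9 (9 lines after 5^1)

5^47 = 710542735760100185871124267578125. Using exponentiation by squaring, this requires 9 multiplications. The key idea: if the exponent is even, square the half-power; if odd, multiply by the base once.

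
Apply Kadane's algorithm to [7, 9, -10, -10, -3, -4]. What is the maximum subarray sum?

Using Kadane's algorithm on [7, 9, -10, -10, -3, -4]:

Scanning through the array:
Position 1 (value 9): max_ending_here = 16, max_so_far = 16
Position 2 (value -10): max_ending_here = 6, max_so_far = 16
Position 3 (value -10): max_ending_here = -4, max_so_far = 16
Position 4 (value -3): max_ending_here = -3, max_so_far = 16
Position 5 (value -4): max_ending_here = -4, max_so_far = 16

Maximum subarray: [7, 9]
Maximum sum: 16

The maximum subarray is [7, 9] with sum 16. This subarray runs from index 0 to index 1.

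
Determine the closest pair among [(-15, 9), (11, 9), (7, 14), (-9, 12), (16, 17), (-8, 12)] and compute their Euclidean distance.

Computing all pairwise distances among 6 points:

d((-15, 9), (11, 9)) = 26.0
d((-15, 9), (7, 14)) = 22.561
d((-15, 9), (-9, 12)) = 6.7082
d((-15, 9), (16, 17)) = 32.0156
d((-15, 9), (-8, 12)) = 7.6158
d((11, 9), (7, 14)) = 6.4031
d((11, 9), (-9, 12)) = 20.2237
d((11, 9), (16, 17)) = 9.434
d((11, 9), (-8, 12)) = 19.2354
d((7, 14), (-9, 12)) = 16.1245
d((7, 14), (16, 17)) = 9.4868
d((7, 14), (-8, 12)) = 15.1327
d((-9, 12), (16, 17)) = 25.4951
d((-9, 12), (-8, 12)) = 1.0 <-- minimum
d((16, 17), (-8, 12)) = 24.5153

Closest pair: (-9, 12) and (-8, 12) with distance 1.0

The closest pair is (-9, 12) and (-8, 12) with Euclidean distance 1.0. For 6 points, brute-force pairwise comparison is shown above. For large n, the divide-and-conquer algorithm (sort by x, recurse on halves, check the dividing strip) achieves O(n log n).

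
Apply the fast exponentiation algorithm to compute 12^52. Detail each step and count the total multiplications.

Computing 12^52 by squaring (build up from 12^1; each line after the first costs one multiplication):

12^1 = 12
12^2 = (12^1)^2 = 12^2 = 144
12^3 = 12 * 12^2 = 12 * 144 = 1728
12^6 = (12^3)^2 = 1728^2 = 2985984
12^12 = (12^6)^2 = 2985984^2 = 8916100448256
12^13 = 12 * 12^12 = 12 * 8916100448256 = 106993205379072
12^26 = (12^13)^2 = 106993205379072^2 = 11447545997288281555215581184
12^52 = (12^26)^2 = 11447545997288281555215581184^2 = 131046309360030956735917227964932955078950997486894841856

Result: 131046309360030956735917227964932955078950997486894841856
Multiplications needed: 7 (7 lines after 12^1)

12^52 = 131046309360030956735917227964932955078950997486894841856. Using exponentiation by squaring, this requires 7 multiplications. The key idea: if the exponent is even, square the half-power; if odd, multiply by the base once.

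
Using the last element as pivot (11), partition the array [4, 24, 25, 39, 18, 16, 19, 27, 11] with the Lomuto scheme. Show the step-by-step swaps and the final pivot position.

Lomuto partition with pivot = 11:

Initial array: [4, 24, 25, 39, 18, 16, 19, 27, 11]

arr[0]=4 <= 11: swap with position 0, array becomes [4, 24, 25, 39, 18, 16, 19, 27, 11]
arr[1]=24 > 11: no swap
arr[2]=25 > 11: no swap
arr[3]=39 > 11: no swap
arr[4]=18 > 11: no swap
arr[5]=16 > 11: no swap
arr[6]=19 > 11: no swap
arr[7]=27 > 11: no swap

Place pivot at position 1: [4, 11, 25, 39, 18, 16, 19, 27, 24]
Pivot position: 1

After partitioning with pivot 11, the array becomes [4, 11, 25, 39, 18, 16, 19, 27, 24]. The pivot is placed at index 1. All elements to the left of the pivot are <= 11, and all elements to the right are > 11.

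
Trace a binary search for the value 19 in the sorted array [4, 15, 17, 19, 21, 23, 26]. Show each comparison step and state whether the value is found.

Binary search for 19 in [4, 15, 17, 19, 21, 23, 26]:

lo=0, hi=6, mid=3, arr[mid]=19 -> Found target at index 3!

Binary search finds 19 at index 3 after 1 comparisons. The search repeatedly halves the search space by comparing with the middle element.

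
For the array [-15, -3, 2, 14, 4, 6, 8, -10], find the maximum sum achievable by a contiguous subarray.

Using Kadane's algorithm on [-15, -3, 2, 14, 4, 6, 8, -10]:

Scanning through the array:
Position 1 (value -3): max_ending_here = -3, max_so_far = -3
Position 2 (value 2): max_ending_here = 2, max_so_far = 2
Position 3 (value 14): max_ending_here = 16, max_so_far = 16
Position 4 (value 4): max_ending_here = 20, max_so_far = 20
Position 5 (value 6): max_ending_here = 26, max_so_far = 26
Position 6 (value 8): max_ending_here = 34, max_so_far = 34
Position 7 (value -10): max_ending_here = 24, max_so_far = 34

Maximum subarray: [2, 14, 4, 6, 8]
Maximum sum: 34

The maximum subarray is [2, 14, 4, 6, 8] with sum 34. This subarray runs from index 2 to index 6.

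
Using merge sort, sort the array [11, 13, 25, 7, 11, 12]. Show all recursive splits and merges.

Merge sort trace:

Split: [11, 13, 25, 7, 11, 12] -> [11, 13, 25] and [7, 11, 12]
  Split: [11, 13, 25] -> [11] and [13, 25]
    Split: [13, 25] -> [13] and [25]
    Merge: [13] + [25] -> [13, 25]
  Merge: [11] + [13, 25] -> [11, 13, 25]
  Split: [7, 11, 12] -> [7] and [11, 12]
    Split: [11, 12] -> [11] and [12]
    Merge: [11] + [12] -> [11, 12]
  Merge: [7] + [11, 12] -> [7, 11, 12]
Merge: [11, 13, 25] + [7, 11, 12] -> [7, 11, 11, 12, 13, 25]

Final sorted array: [7, 11, 11, 12, 13, 25]

The merge sort proceeds by recursively splitting the array and merging sorted halves.
After all merges, the sorted array is [7, 11, 11, 12, 13, 25].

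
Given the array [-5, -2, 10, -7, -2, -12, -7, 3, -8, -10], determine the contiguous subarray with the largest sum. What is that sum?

Using Kadane's algorithm on [-5, -2, 10, -7, -2, -12, -7, 3, -8, -10]:

Scanning through the array:
Position 1 (value -2): max_ending_here = -2, max_so_far = -2
Position 2 (value 10): max_ending_here = 10, max_so_far = 10
Position 3 (value -7): max_ending_here = 3, max_so_far = 10
Position 4 (value -2): max_ending_here = 1, max_so_far = 10
Position 5 (value -12): max_ending_here = -11, max_so_far = 10
Position 6 (value -7): max_ending_here = -7, max_so_far = 10
Position 7 (value 3): max_ending_here = 3, max_so_far = 10
Position 8 (value -8): max_ending_here = -5, max_so_far = 10
Position 9 (value -10): max_ending_here = -10, max_so_far = 10

Maximum subarray: [10]
Maximum sum: 10

The maximum subarray is [10] with sum 10. This subarray runs from index 2 to index 2.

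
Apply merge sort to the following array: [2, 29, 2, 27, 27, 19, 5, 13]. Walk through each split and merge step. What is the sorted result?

Merge sort trace:

Split: [2, 29, 2, 27, 27, 19, 5, 13] -> [2, 29, 2, 27] and [27, 19, 5, 13]
  Split: [2, 29, 2, 27] -> [2, 29] and [2, 27]
    Split: [2, 29] -> [2] and [29]
    Merge: [2] + [29] -> [2, 29]
    Split: [2, 27] -> [2] and [27]
    Merge: [2] + [27] -> [2, 27]
  Merge: [2, 29] + [2, 27] -> [2, 2, 27, 29]
  Split: [27, 19, 5, 13] -> [27, 19] and [5, 13]
    Split: [27, 19] -> [27] and [19]
    Merge: [27] + [19] -> [19, 27]
    Split: [5, 13] -> [5] and [13]
    Merge: [5] + [13] -> [5, 13]
  Merge: [19, 27] + [5, 13] -> [5, 13, 19, 27]
Merge: [2, 2, 27, 29] + [5, 13, 19, 27] -> [2, 2, 5, 13, 19, 27, 27, 29]

Final sorted array: [2, 2, 5, 13, 19, 27, 27, 29]

The merge sort proceeds by recursively splitting the array and merging sorted halves.
After all merges, the sorted array is [2, 2, 5, 13, 19, 27, 27, 29].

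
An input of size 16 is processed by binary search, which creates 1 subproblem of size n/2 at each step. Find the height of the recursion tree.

For divide and conquer with division factor 2:

Problem sizes at each level:
Level 0: 16
Level 1: 8
Level 2: 4
Level 3: 2
Level 4: 1

The root is level 0 and the size-1 base case is level 4 (the tree spans levels 0 through 4, i.e. 5 levels counting the root), so the depth is the number of divisions: log_2(16) = 4

The recursion tree depth is log_2(16) = 4. At each level, the problem size is divided by 2, so it takes 4 divisions to reduce to a base case of size 1. The algorithm makes 1 recursive call at each level.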